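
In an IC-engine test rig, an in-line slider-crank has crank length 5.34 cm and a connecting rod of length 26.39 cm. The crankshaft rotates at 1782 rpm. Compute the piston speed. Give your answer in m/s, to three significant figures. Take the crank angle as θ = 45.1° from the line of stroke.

8.08

ω = 2π·1782/60 = 186.6 rad/s
For an in-line slider-crank, x = r cosθ + √(L² − r² sin²θ), so v = −rω sinθ·[1 + r cosθ/√(L² − r² sin²θ)].
With r = 0.0534 m, L = 0.2639 m, θ = 45.1°: √(L² − r² sin²θ) = 0.26118 m.
v = −0.0534·186.6·0.70834·[1 + 0.0534·0.70587/0.26118] = -8.0773 m/s.
|v| = 8.0773 m/s.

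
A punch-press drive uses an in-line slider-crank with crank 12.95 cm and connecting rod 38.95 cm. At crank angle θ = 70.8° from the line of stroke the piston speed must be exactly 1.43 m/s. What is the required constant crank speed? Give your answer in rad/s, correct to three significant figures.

10.5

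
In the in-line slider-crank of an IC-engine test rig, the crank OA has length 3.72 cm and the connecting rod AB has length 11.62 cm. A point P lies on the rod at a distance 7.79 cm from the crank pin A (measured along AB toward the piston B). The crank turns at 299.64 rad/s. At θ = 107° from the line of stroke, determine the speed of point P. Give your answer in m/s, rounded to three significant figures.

10.0

ω = 299.6 rad/s.  Crank-pin speed |V_A| = rω = 11.147 m/s, perpendicular to OA.
Rod angle: sinφ = −(r/L) sinθ ⇒ φ = -17.827°; ω_rod = −rω cosθ/√(L²−r²sin²θ) = +29.461 rad/s.
V_P = V_A + ω_rod × AP, with AP = 0.0779 m along the rod.
Components: V_Px = −rω sinθ − a·ω_rod·sinφ = -9.9569 m/s;  V_Py = rω cosθ + a·ω_rod·cosφ = -1.0742 m/s.
|V_P| = √(V_Px² + V_Py²) = 10.015 m/s.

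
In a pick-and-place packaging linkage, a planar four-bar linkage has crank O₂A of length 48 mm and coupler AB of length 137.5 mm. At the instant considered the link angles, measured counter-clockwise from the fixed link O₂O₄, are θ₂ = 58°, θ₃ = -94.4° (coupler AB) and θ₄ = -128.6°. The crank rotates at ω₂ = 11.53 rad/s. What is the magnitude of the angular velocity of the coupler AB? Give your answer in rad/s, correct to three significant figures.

0.823

ω₂ = 11.53 rad/s
Differentiating the loop-closure r₂e^{iθ₂}+r₃e^{iθ₃}=r₁+r₄e^{iθ₄} gives r₂ω₂e^{iθ₂}+r₃ω₃e^{iθ₃}=r₄ω₄e^{iθ₄}.
Eliminating the other unknown: ω₃ = r₂ω₂ sin(θ₄−θ₂) / [r₃ sin(θ₃−θ₄)].
Numerator sine = +0.11494; denominator sine = +0.56208.
Result = 0.048·11.53·(+0.11494) / (0.1375·(+0.56208)) = +0.82305 rad/s; magnitude 0.82305 rad/s.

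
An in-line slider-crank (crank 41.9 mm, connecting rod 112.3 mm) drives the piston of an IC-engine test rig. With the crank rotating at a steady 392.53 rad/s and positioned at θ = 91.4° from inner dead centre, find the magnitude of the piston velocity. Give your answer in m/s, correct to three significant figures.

16.3

ω = 392.5 rad/s
For an in-line slider-crank, x = r cosθ + √(L² − r² sin²θ), so v = −rω sinθ·[1 + r cosθ/√(L² − r² sin²θ)].
With r = 0.0419 m, L = 0.1123 m, θ = 91.4°: √(L² − r² sin²θ) = 0.1042 m.
v = −0.0419·392.5·0.99970·[1 + 0.0419·-0.02443/0.1042] = -16.281 m/s.
|v| = 16.281 m/s.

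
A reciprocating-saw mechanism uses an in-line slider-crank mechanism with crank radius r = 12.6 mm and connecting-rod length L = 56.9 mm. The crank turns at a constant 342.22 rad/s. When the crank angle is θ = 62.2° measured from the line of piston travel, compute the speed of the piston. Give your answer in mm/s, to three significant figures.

4220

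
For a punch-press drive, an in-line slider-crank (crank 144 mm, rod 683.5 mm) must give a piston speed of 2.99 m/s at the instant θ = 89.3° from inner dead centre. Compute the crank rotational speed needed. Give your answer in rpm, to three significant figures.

198

For an in-line slider-crank, |v_piston| = rω|sinθ|·[1 + r cosθ/√(L² − r² sin²θ)].
With r = 0.144 m, L = 0.6835 m, θ = 89.3°: the bracketed kinematic factor |dx/dθ| = 0.14437 m.
ω = v/|dx/dθ| = 2.99/0.14437 = 20.711 rad/s.
N = 60ω/(2π) = 197.77 rpm.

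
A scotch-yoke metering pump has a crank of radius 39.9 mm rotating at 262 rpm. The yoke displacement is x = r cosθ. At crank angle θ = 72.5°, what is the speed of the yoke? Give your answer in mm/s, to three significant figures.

1040

ω = 27.44 rad/s (from 262 rpm).
x = r cosθ ⇒ ẋ = −rω sinθ.
|v| = rω|sinθ| = 0.0399·27.44·|sin 72.5°| = 1.0441 m/s = 1044.1 mm/s.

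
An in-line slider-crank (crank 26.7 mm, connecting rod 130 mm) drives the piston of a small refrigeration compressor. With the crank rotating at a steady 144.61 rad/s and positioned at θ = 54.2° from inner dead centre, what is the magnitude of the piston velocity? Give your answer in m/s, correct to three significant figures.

3.51

ω = 144.6 rad/s
For an in-line slider-crank, x = r cosθ + √(L² − r² sin²θ), so v = −rω sinθ·[1 + r cosθ/√(L² − r² sin²θ)].
With r = 0.0267 m, L = 0.13 m, θ = 54.2°: √(L² − r² sin²θ) = 0.12818 m.
v = −0.0267·144.6·0.81106·[1 + 0.0267·0.58496/0.12818] = -3.5132 m/s.
|v| = 3.5132 m/s.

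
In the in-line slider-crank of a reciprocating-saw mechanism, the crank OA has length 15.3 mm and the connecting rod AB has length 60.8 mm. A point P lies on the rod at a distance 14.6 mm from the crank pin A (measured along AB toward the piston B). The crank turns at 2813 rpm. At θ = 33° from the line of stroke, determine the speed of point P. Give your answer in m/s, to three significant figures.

3.86

ω = 294.6 rad/s.  Crank-pin speed |V_A| = rω = 4.507 m/s, perpendicular to OA.
Rod angle: sinφ = −(r/L) sinθ ⇒ φ = -7.877°; ω_rod = −rω cosθ/√(L²−r²sin²θ) = -62.762 rad/s.
V_P = V_A + ω_rod × AP, with AP = 0.0146 m along the rod.
Components: V_Px = −rω sinθ − a·ω_rod·sinφ = -2.5803 m/s;  V_Py = rω cosθ + a·ω_rod·cosφ = +2.8722 m/s.
|V_P| = √(V_Px² + V_Py²) = 3.861 m/s.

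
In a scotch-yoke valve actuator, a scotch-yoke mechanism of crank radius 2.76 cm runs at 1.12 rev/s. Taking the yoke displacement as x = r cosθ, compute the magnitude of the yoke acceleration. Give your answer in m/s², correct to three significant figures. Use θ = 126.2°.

ω = 7.037 rad/s (from 1.12 rev/s).
x = r cosθ ⇒ ẍ = −rω² cosθ (ω constant).
|a| = rω²|cosθ| = 0.0276·(7.037)²·|cos 126.2°| = 0.80724 m/s².

0.807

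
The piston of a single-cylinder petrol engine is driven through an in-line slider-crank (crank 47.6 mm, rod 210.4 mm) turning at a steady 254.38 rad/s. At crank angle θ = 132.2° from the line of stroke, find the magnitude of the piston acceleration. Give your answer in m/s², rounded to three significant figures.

2130

ω = 254.4 rad/s
x(θ) = r cosθ + √(L² − r² sin²θ); with ω constant, a = ω²·d²x/dθ².
d²x/dθ² = −r cosθ − r²(cos2θ)/√u − r⁴ sin²2θ/(4u^{3/2}),  u = L² − r² sin²θ = 0.0430247 m².
Substituting r = 0.0476 m, L = 0.2104 m, θ = 132.2°: d²x/dθ² = +0.032897 m.
a = ω²·d²x/dθ² = (254.4)²·(+0.032897) = +2128.8 m/s²;  |a| = 2128.8 m/s².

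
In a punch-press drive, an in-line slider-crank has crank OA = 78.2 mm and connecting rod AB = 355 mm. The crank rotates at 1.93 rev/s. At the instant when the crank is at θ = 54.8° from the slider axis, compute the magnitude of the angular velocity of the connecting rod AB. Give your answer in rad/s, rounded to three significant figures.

ω = 12.13 rad/s (converted from 1.93 rev/s).
The rod makes angle φ with the slider axis where L sinφ = r sinθ; differentiating, L cosφ·φ̇ = r ω cosθ.
L cosφ = √(L² − r² sin²θ) = 0.3492 m.
|ω_rod| = r ω |cosθ| / √(L² − r² sin²θ) = 0.0782·12.13·0.57643/0.3492 = 1.5654 rad/s.

1.57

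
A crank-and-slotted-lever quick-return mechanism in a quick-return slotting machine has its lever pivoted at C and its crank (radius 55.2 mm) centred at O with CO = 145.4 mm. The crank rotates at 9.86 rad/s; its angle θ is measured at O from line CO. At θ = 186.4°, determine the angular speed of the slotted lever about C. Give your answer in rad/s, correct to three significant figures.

ω = 9.86 rad/s
Crank pin A relative to C: A = (d + r cosθ, r sinθ); lever angle φ = atan2(r sinθ, d + r cosθ).
Differentiating tanφ: φ̇ = rω(d cosθ + r)/(d² + r² + 2dr cosθ).
d² + r² + 2dr cosθ = |CA|² = 0.00823608 m²;  d cosθ + r = -0.089294 m.
|ω_lever| = |0.0552·9.86·-0.089294| / 0.00823608 = 5.9009 rad/s.

5.90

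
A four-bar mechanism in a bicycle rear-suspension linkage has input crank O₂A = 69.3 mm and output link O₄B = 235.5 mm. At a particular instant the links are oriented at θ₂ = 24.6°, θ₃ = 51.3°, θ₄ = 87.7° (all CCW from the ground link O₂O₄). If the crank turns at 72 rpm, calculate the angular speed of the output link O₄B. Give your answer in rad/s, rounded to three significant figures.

1.68

ω₂ = 7.54 rad/s (from 72 rpm).
Differentiating the loop-closure r₂e^{iθ₂}+r₃e^{iθ₃}=r₁+r₄e^{iθ₄} gives r₂ω₂e^{iθ₂}+r₃ω₃e^{iθ₃}=r₄ω₄e^{iθ₄}.
Eliminating the other unknown: ω₄ = r₂ω₂ sin(θ₂−θ₃) / [r₄ sin(θ₄−θ₃)].
Numerator sine = -0.44932; denominator sine = +0.59342.
Result = 0.0693·7.54·(-0.44932) / (0.2355·(+0.59342)) = -1.68 rad/s; magnitude 1.68 rad/s.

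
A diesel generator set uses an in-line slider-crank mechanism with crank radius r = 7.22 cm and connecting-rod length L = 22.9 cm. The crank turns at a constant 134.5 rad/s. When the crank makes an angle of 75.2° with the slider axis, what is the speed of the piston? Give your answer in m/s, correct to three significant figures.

10.2

ω = 134.5 rad/s
For an in-line slider-crank, x = r cosθ + √(L² − r² sin²θ), so v = −rω sinθ·[1 + r cosθ/√(L² − r² sin²θ)].
With r = 0.0722 m, L = 0.229 m, θ = 75.2°: √(L² − r² sin²θ) = 0.2181 m.
v = −0.0722·134.5·0.96682·[1 + 0.0722·0.25545/0.2181] = -10.183 m/s.
|v| = 10.183 m/s.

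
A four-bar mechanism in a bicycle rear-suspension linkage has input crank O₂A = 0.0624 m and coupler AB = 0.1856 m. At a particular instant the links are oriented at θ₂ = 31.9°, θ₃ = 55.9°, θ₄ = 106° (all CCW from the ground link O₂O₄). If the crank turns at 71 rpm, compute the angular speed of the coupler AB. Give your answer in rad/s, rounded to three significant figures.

ω₂ = 7.435 rad/s (from 71 rpm).
Differentiating the loop-closure r₂e^{iθ₂}+r₃e^{iθ₃}=r₁+r₄e^{iθ₄} gives r₂ω₂e^{iθ₂}+r₃ω₃e^{iθ₃}=r₄ω₄e^{iθ₄}.
Eliminating the other unknown: ω₃ = r₂ω₂ sin(θ₄−θ₂) / [r₃ sin(θ₃−θ₄)].
Numerator sine = +0.96174; denominator sine = -0.76717.
Result = 0.0624·7.435·(+0.96174) / (0.1856·(-0.76717)) = -3.1337 rad/s; magnitude 3.1337 rad/s.

3.13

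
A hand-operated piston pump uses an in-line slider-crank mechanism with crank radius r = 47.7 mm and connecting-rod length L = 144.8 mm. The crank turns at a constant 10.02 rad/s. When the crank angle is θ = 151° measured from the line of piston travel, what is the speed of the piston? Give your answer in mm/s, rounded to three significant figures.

164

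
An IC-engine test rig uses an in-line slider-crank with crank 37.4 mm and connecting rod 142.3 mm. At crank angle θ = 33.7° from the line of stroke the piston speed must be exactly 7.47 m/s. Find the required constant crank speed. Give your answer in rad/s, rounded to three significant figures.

For an in-line slider-crank, |v_piston| = rω|sinθ|·[1 + r cosθ/√(L² − r² sin²θ)].
With r = 0.0374 m, L = 0.1423 m, θ = 33.7°: the bracketed kinematic factor |dx/dθ| = 0.025338 m.
ω = v/|dx/dθ| = 7.47/0.025338 = 294.82 rad/s.

295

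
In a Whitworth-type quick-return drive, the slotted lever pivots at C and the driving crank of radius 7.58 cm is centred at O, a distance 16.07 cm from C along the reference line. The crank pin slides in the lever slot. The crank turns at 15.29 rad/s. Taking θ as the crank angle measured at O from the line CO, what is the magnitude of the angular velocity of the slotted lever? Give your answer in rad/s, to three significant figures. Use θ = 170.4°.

12.7

ω = 15.29 rad/s
Crank pin A relative to C: A = (d + r cosθ, r sinθ); lever angle φ = atan2(r sinθ, d + r cosθ).
Differentiating tanφ: φ̇ = rω(d cosθ + r)/(d² + r² + 2dr cosθ).
d² + r² + 2dr cosθ = |CA|² = 0.00754918 m²;  d cosθ + r = -0.08265 m.
|ω_lever| = |0.0758·15.29·-0.08265| / 0.00754918 = 12.689 rad/s.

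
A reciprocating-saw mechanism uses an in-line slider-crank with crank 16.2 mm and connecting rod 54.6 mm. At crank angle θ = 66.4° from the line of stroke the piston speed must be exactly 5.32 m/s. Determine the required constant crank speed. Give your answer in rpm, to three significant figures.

For an in-line slider-crank, |v_piston| = rω|sinθ|·[1 + r cosθ/√(L² − r² sin²θ)].
With r = 0.0162 m, L = 0.0546 m, θ = 66.4°: the bracketed kinematic factor |dx/dθ| = 0.016677 m.
ω = v/|dx/dθ| = 5.32/0.016677 = 318.99 rad/s.
N = 60ω/(2π) = 3046.2 rpm.

3050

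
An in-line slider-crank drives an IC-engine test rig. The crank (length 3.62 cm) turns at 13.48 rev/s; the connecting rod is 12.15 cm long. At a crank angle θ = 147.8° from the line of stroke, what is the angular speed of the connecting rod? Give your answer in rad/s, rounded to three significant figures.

ω = 84.7 rad/s (converted from 13.48 rev/s).
The rod makes angle φ with the slider axis where L sinφ = r sinθ; differentiating, L cosφ·φ̇ = r ω cosθ.
L cosφ = √(L² − r² sin²θ) = 0.11996 m.
|ω_rod| = r ω |cosθ| / √(L² − r² sin²θ) = 0.0362·84.7·0.84619/0.11996 = 21.628 rad/s.

21.6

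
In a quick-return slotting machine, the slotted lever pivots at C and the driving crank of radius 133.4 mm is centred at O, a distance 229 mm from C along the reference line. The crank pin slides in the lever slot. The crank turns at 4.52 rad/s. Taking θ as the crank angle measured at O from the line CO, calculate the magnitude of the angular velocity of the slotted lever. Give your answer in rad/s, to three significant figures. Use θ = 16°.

ω = 4.52 rad/s
Crank pin A relative to C: A = (d + r cosθ, r sinθ); lever angle φ = atan2(r sinθ, d + r cosθ).
Differentiating tanφ: φ̇ = rω(d cosθ + r)/(d² + r² + 2dr cosθ).
d² + r² + 2dr cosθ = |CA|² = 0.128967 m²;  d cosθ + r = +0.35353 m.
|ω_lever| = |0.1334·4.52·+0.35353| / 0.128967 = 1.6529 rad/s.

1.65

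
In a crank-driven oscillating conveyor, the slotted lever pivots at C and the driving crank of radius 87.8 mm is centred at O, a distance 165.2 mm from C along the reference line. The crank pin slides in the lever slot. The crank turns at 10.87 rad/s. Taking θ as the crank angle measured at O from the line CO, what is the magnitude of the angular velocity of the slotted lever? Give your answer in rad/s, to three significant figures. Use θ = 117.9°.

0.468

ω = 10.87 rad/s
Crank pin A relative to C: A = (d + r cosθ, r sinθ); lever angle φ = atan2(r sinθ, d + r cosθ).
Differentiating tanφ: φ̇ = rω(d cosθ + r)/(d² + r² + 2dr cosθ).
d² + r² + 2dr cosθ = |CA|² = 0.0214256 m²;  d cosθ + r = +0.010498 m.
|ω_lever| = |0.0878·10.87·+0.010498| / 0.0214256 = 0.46762 rad/s.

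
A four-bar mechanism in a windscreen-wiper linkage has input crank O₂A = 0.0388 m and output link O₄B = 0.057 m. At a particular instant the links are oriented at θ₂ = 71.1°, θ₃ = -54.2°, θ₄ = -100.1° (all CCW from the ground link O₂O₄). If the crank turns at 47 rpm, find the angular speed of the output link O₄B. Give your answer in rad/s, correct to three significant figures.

ω₂ = 4.922 rad/s (from 47 rpm).
Differentiating the loop-closure r₂e^{iθ₂}+r₃e^{iθ₃}=r₁+r₄e^{iθ₄} gives r₂ω₂e^{iθ₂}+r₃ω₃e^{iθ₃}=r₄ω₄e^{iθ₄}.
Eliminating the other unknown: ω₄ = r₂ω₂ sin(θ₂−θ₃) / [r₄ sin(θ₄−θ₃)].
Numerator sine = +0.81614; denominator sine = -0.71813.
Result = 0.0388·4.922·(+0.81614) / (0.057·(-0.71813)) = -3.8076 rad/s; magnitude 3.8076 rad/s.

3.81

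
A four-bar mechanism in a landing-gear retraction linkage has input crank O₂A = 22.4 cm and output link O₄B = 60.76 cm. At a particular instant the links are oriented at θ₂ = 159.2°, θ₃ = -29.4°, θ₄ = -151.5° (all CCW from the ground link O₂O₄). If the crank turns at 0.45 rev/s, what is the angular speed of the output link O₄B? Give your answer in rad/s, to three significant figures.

0.184

ω₂ = 2.827 rad/s (from 0.45 rev/s).
Differentiating the loop-closure r₂e^{iθ₂}+r₃e^{iθ₃}=r₁+r₄e^{iθ₄} gives r₂ω₂e^{iθ₂}+r₃ω₃e^{iθ₃}=r₄ω₄e^{iθ₄}.
Eliminating the other unknown: ω₄ = r₂ω₂ sin(θ₂−θ₃) / [r₄ sin(θ₄−θ₃)].
Numerator sine = -0.14954; denominator sine = -0.84712.
Result = 0.224·2.827·(-0.14954) / (0.6076·(-0.84712)) = +0.184 rad/s; magnitude 0.184 rad/s.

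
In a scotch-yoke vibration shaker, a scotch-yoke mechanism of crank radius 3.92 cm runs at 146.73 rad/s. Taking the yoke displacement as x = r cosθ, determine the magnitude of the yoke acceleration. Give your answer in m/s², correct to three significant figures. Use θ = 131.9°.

564

ω = 146.7 rad/s
x = r cosθ ⇒ ẍ = −rω² cosθ (ω constant).
|a| = rω²|cosθ| = 0.0392·(146.7)²·|cos 131.9°| = 563.63 m/s².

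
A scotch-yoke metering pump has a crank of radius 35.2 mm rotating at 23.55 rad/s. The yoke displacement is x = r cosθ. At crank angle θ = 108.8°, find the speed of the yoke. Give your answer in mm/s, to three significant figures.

785

ω = 23.55 rad/s
x = r cosθ ⇒ ẋ = −rω sinθ.
|v| = rω|sinθ| = 0.0352·23.55·|sin 108.8°| = 0.78473 m/s = 784.73 mm/s.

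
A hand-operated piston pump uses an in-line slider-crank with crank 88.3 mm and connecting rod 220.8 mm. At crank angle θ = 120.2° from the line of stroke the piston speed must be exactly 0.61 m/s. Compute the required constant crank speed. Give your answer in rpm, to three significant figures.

97.2

For an in-line slider-crank, |v_piston| = rω|sinθ|·[1 + r cosθ/√(L² − r² sin²θ)].
With r = 0.0883 m, L = 0.2208 m, θ = 120.2°: the bracketed kinematic factor |dx/dθ| = 0.059955 m.
ω = v/|dx/dθ| = 0.61/0.059955 = 10.174 rad/s.
N = 60ω/(2π) = 97.157 rpm.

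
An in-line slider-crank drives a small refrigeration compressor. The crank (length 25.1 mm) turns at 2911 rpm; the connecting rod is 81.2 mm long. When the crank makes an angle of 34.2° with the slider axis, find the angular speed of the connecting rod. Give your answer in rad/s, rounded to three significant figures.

ω = 304.8 rad/s (converted from 2911 rpm).
The rod makes angle φ with the slider axis where L sinφ = r sinθ; differentiating, L cosφ·φ̇ = r ω cosθ.
L cosφ = √(L² − r² sin²θ) = 0.079965 m.
|ω_rod| = r ω |cosθ| / √(L² − r² sin²θ) = 0.0251·304.8·0.82708/0.079965 = 79.139 rad/s.

79.1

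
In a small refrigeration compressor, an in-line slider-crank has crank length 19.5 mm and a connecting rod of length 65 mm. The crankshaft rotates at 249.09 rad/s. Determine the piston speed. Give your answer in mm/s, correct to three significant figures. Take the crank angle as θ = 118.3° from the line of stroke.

ω = 249.1 rad/s
For an in-line slider-crank, x = r cosθ + √(L² − r² sin²θ), so v = −rω sinθ·[1 + r cosθ/√(L² − r² sin²θ)].
With r = 0.0195 m, L = 0.065 m, θ = 118.3°: √(L² − r² sin²θ) = 0.062691 m.
v = −0.0195·249.1·0.88048·[1 + 0.0195·-0.47409/0.062691] = -3.646 m/s.
|v| = 3.646 m/s = 3646 mm/s.

3650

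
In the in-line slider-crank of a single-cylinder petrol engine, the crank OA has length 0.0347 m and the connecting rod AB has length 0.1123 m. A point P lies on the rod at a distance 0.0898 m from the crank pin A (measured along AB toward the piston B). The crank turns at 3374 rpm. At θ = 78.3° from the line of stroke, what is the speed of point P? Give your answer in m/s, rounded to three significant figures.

12.6

ω = 353.3 rad/s.  Crank-pin speed |V_A| = rω = 12.26 m/s, perpendicular to OA.
Rod angle: sinφ = −(r/L) sinθ ⇒ φ = -17.612°; ω_rod = −rω cosθ/√(L²−r²sin²θ) = -23.228 rad/s.
V_P = V_A + ω_rod × AP, with AP = 0.0898 m along the rod.
Components: V_Px = −rω sinθ − a·ω_rod·sinφ = -12.637 m/s;  V_Py = rω cosθ + a·ω_rod·cosφ = +0.49813 m/s.
|V_P| = √(V_Px² + V_Py²) = 12.647 m/s.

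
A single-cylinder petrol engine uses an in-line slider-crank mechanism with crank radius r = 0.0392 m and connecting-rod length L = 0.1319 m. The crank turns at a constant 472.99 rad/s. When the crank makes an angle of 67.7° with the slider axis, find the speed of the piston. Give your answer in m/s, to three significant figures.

ω = 473 rad/s
For an in-line slider-crank, x = r cosθ + √(L² − r² sin²θ), so v = −rω sinθ·[1 + r cosθ/√(L² − r² sin²θ)].
With r = 0.0392 m, L = 0.1319 m, θ = 67.7°: √(L² − r² sin²θ) = 0.12682 m.
v = −0.0392·473·0.92521·[1 + 0.0392·0.37946/0.12682] = -19.167 m/s.
|v| = 19.167 m/s.

19.2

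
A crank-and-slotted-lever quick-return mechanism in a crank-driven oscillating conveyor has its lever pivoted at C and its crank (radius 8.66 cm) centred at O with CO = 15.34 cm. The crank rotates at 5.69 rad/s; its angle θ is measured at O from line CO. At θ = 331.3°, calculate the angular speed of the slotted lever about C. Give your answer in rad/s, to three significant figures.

2.01

ω = 5.69 rad/s
Crank pin A relative to C: A = (d + r cosθ, r sinθ); lever angle φ = atan2(r sinθ, d + r cosθ).
Differentiating tanφ: φ̇ = rω(d cosθ + r)/(d² + r² + 2dr cosθ).
d² + r² + 2dr cosθ = |CA|² = 0.0543359 m²;  d cosθ + r = +0.22115 m.
|ω_lever| = |0.0866·5.69·+0.22115| / 0.0543359 = 2.0056 rad/s.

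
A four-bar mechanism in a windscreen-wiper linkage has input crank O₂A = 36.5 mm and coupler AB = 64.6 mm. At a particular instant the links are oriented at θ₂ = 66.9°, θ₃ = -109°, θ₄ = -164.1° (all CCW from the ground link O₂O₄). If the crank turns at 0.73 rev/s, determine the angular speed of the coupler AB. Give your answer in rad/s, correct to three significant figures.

ω₂ = 4.587 rad/s (from 0.73 rev/s).
Differentiating the loop-closure r₂e^{iθ₂}+r₃e^{iθ₃}=r₁+r₄e^{iθ₄} gives r₂ω₂e^{iθ₂}+r₃ω₃e^{iθ₃}=r₄ω₄e^{iθ₄}.
Eliminating the other unknown: ω₃ = r₂ω₂ sin(θ₄−θ₂) / [r₃ sin(θ₃−θ₄)].
Numerator sine = +0.77715; denominator sine = +0.82015.
Result = 0.0365·4.587·(+0.77715) / (0.0646·(+0.82015)) = +2.4557 rad/s; magnitude 2.4557 rad/s.

2.46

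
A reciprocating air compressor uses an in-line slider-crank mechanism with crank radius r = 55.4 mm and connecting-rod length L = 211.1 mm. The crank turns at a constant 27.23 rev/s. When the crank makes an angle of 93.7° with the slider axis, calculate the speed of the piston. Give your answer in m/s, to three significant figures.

9.29

ω = 2π·27.2 = 171.1 rad/s
For an in-line slider-crank, x = r cosθ + √(L² − r² sin²θ), so v = −rω sinθ·[1 + r cosθ/√(L² − r² sin²θ)].
With r = 0.0554 m, L = 0.2111 m, θ = 93.7°: √(L² − r² sin²θ) = 0.20373 m.
v = −0.0554·171.1·0.99792·[1 + 0.0554·-0.06453/0.20373] = -9.2927 m/s.
|v| = 9.2927 m/s.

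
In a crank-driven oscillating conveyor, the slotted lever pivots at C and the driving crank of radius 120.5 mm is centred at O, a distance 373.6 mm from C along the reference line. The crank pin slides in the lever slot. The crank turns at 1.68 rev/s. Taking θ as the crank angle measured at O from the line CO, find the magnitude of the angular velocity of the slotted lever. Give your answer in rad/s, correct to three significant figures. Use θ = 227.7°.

ω = 10.56 rad/s (from 1.68 rev/s).
Crank pin A relative to C: A = (d + r cosθ, r sinθ); lever angle φ = atan2(r sinθ, d + r cosθ).
Differentiating tanφ: φ̇ = rω(d cosθ + r)/(d² + r² + 2dr cosθ).
d² + r² + 2dr cosθ = |CA|² = 0.0935008 m²;  d cosθ + r = -0.13094 m.
|ω_lever| = |0.1205·10.56·-0.13094| / 0.0935008 = 1.7813 rad/s.

1.78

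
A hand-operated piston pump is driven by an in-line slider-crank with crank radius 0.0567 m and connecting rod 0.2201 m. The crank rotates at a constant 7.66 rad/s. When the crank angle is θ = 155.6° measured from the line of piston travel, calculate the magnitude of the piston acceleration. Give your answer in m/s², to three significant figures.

2.45

ω = 7.66 rad/s
x(θ) = r cosθ + √(L² − r² sin²θ); with ω constant, a = ω²·d²x/dθ².
d²x/dθ² = −r cosθ − r²(cos2θ)/√u − r⁴ sin²2θ/(4u^{3/2}),  u = L² − r² sin²θ = 0.0478954 m².
Substituting r = 0.0567 m, L = 0.2201 m, θ = 155.6°: d²x/dθ² = +0.04182 m.
a = ω²·d²x/dθ² = (7.66)²·(+0.04182) = +2.4538 m/s²;  |a| = 2.4538 m/s².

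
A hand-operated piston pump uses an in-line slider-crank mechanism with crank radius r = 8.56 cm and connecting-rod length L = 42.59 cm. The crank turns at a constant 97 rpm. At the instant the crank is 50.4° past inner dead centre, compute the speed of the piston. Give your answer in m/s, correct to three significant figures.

ω = 2π·97/60 = 10.16 rad/s
For an in-line slider-crank, x = r cosθ + √(L² − r² sin²θ), so v = −rω sinθ·[1 + r cosθ/√(L² − r² sin²θ)].
With r = 0.0856 m, L = 0.4259 m, θ = 50.4°: √(L² − r² sin²θ) = 0.42076 m.
v = −0.0856·10.16·0.77051·[1 + 0.0856·0.63742/0.42076] = -0.75685 m/s.
|v| = 0.75685 m/s.

0.757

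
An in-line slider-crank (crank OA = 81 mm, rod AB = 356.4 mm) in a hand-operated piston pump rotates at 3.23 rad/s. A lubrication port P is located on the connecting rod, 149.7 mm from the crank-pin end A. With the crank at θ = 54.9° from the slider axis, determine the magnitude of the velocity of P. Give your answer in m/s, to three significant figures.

0.242

ω = 3.23 rad/s.  Crank-pin speed |V_A| = rω = 0.26163 m/s, perpendicular to OA.
Rod angle: sinφ = −(r/L) sinθ ⇒ φ = -10.716°; ω_rod = −rω cosθ/√(L²−r²sin²θ) = -0.4296 rad/s.
V_P = V_A + ω_rod × AP, with AP = 0.1497 m along the rod.
Components: V_Px = −rω sinθ − a·ω_rod·sinφ = -0.22601 m/s;  V_Py = rω cosθ + a·ω_rod·cosφ = +0.087249 m/s.
|V_P| = √(V_Px² + V_Py²) = 0.24227 m/s.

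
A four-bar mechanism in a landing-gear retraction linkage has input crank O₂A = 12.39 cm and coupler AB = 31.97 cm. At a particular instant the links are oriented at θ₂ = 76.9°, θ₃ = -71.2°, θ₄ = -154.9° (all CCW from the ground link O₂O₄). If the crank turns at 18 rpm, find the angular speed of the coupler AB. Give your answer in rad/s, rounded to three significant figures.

ω₂ = 1.885 rad/s (from 18 rpm).
Differentiating the loop-closure r₂e^{iθ₂}+r₃e^{iθ₃}=r₁+r₄e^{iθ₄} gives r₂ω₂e^{iθ₂}+r₃ω₃e^{iθ₃}=r₄ω₄e^{iθ₄}.
Eliminating the other unknown: ω₃ = r₂ω₂ sin(θ₄−θ₂) / [r₃ sin(θ₃−θ₄)].
Numerator sine = +0.78586; denominator sine = +0.99396.
Result = 0.1239·1.885·(+0.78586) / (0.3197·(+0.99396)) = +0.57757 rad/s; magnitude 0.57757 rad/s.

0.578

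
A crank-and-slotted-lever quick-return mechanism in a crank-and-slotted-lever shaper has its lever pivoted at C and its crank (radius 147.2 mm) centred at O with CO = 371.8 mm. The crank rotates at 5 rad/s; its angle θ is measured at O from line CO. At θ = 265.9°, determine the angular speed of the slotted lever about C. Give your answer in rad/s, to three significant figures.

ω = 5 rad/s
Crank pin A relative to C: A = (d + r cosθ, r sinθ); lever angle φ = atan2(r sinθ, d + r cosθ).
Differentiating tanφ: φ̇ = rω(d cosθ + r)/(d² + r² + 2dr cosθ).
d² + r² + 2dr cosθ = |CA|² = 0.152077 m²;  d cosθ + r = +0.12062 m.
|ω_lever| = |0.1472·5·+0.12062| / 0.152077 = 0.58375 rad/s.

0.584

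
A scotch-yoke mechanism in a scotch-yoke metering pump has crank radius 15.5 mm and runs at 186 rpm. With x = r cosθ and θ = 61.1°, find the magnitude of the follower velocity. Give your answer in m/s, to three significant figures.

ω = 19.48 rad/s (from 186 rpm).
x = r cosθ ⇒ ẋ = −rω sinθ.
|v| = rω|sinθ| = 0.0155·19.48·|sin 61.1°| = 0.26431 m/s.

0.264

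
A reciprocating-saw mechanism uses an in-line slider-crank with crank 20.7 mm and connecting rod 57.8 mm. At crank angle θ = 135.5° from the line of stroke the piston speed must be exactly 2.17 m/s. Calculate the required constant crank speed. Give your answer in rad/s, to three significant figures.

203

For an in-line slider-crank, |v_piston| = rω|sinθ|·[1 + r cosθ/√(L² − r² sin²θ)].
With r = 0.0207 m, L = 0.0578 m, θ = 135.5°: the bracketed kinematic factor |dx/dθ| = 0.01068 m.
ω = v/|dx/dθ| = 2.17/0.01068 = 203.18 rad/s.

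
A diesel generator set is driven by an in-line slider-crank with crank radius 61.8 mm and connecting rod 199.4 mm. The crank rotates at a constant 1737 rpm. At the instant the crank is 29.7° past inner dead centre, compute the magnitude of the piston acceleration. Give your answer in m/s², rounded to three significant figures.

ω = 2π·1737/60 = 181.9 rad/s
x(θ) = r cosθ + √(L² − r² sin²θ); with ω constant, a = ω²·d²x/dθ².
d²x/dθ² = −r cosθ − r²(cos2θ)/√u − r⁴ sin²2θ/(4u^{3/2}),  u = L² − r² sin²θ = 0.0388228 m².
Substituting r = 0.0618 m, L = 0.1994 m, θ = 29.7°: d²x/dθ² = -0.063902 m.
a = ω²·d²x/dθ² = (181.9)²·(-0.063902) = -2114.3 m/s²;  |a| = 2114.3 m/s².

2110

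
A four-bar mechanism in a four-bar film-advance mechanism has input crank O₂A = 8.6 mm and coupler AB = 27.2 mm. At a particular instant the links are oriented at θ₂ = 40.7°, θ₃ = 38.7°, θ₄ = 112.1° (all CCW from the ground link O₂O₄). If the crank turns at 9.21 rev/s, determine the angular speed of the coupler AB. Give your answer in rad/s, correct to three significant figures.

18.1

ω₂ = 57.87 rad/s (from 9.21 rev/s).
Differentiating the loop-closure r₂e^{iθ₂}+r₃e^{iθ₃}=r₁+r₄e^{iθ₄} gives r₂ω₂e^{iθ₂}+r₃ω₃e^{iθ₃}=r₄ω₄e^{iθ₄}.
Eliminating the other unknown: ω₃ = r₂ω₂ sin(θ₄−θ₂) / [r₃ sin(θ₃−θ₄)].
Numerator sine = +0.94777; denominator sine = -0.95832.
Result = 0.0086·57.87·(+0.94777) / (0.0272·(-0.95832)) = -18.095 rad/s; magnitude 18.095 rad/s.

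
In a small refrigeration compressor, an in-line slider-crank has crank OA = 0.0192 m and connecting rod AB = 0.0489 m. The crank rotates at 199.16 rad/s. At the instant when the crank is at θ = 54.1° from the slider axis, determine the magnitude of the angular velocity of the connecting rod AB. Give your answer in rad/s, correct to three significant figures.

48.4

ω = 199.2 rad/s
The rod makes angle φ with the slider axis where L sinφ = r sinθ; differentiating, L cosφ·φ̇ = r ω cosθ.
L cosφ = √(L² − r² sin²θ) = 0.046361 m.
|ω_rod| = r ω |cosθ| / √(L² − r² sin²θ) = 0.0192·199.2·0.58637/0.046361 = 48.364 rad/s.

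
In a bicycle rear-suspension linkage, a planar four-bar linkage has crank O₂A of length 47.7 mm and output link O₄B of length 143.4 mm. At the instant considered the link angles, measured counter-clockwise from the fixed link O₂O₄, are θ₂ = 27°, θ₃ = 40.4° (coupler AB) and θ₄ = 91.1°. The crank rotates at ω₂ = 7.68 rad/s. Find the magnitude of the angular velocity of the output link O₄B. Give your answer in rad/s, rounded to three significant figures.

0.765

ω₂ = 7.68 rad/s
Differentiating the loop-closure r₂e^{iθ₂}+r₃e^{iθ₃}=r₁+r₄e^{iθ₄} gives r₂ω₂e^{iθ₂}+r₃ω₃e^{iθ₃}=r₄ω₄e^{iθ₄}.
Eliminating the other unknown: ω₄ = r₂ω₂ sin(θ₂−θ₃) / [r₄ sin(θ₄−θ₃)].
Numerator sine = -0.23175; denominator sine = +0.77384.
Result = 0.0477·7.68·(-0.23175) / (0.1434·(+0.77384)) = -0.76506 rad/s; magnitude 0.76506 rad/s.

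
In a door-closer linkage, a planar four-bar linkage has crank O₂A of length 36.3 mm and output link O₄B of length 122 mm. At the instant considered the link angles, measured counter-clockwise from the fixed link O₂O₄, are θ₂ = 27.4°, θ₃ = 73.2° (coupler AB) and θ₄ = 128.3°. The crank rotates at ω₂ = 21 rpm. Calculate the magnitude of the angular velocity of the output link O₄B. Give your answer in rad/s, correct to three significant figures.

0.572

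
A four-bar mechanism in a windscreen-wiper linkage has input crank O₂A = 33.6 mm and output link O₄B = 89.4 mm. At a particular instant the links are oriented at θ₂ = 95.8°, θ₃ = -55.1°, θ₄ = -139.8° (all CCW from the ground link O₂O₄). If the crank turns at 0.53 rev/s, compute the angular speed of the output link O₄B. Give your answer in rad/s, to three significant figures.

ω₂ = 3.33 rad/s (from 0.53 rev/s).
Differentiating the loop-closure r₂e^{iθ₂}+r₃e^{iθ₃}=r₁+r₄e^{iθ₄} gives r₂ω₂e^{iθ₂}+r₃ω₃e^{iθ₃}=r₄ω₄e^{iθ₄}.
Eliminating the other unknown: ω₄ = r₂ω₂ sin(θ₂−θ₃) / [r₄ sin(θ₄−θ₃)].
Numerator sine = +0.48634; denominator sine = -0.99572.
Result = 0.0336·3.33·(+0.48634) / (0.0894·(-0.99572)) = -0.6113 rad/s; magnitude 0.6113 rad/s.

0.611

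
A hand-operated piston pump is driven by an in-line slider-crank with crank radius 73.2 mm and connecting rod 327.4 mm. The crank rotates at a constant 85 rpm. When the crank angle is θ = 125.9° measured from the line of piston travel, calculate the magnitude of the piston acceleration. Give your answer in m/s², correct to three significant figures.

ω = 2π·85/60 = 8.901 rad/s
x(θ) = r cosθ + √(L² − r² sin²θ); with ω constant, a = ω²·d²x/dθ².
d²x/dθ² = −r cosθ − r²(cos2θ)/√u − r⁴ sin²2θ/(4u^{3/2}),  u = L² − r² sin²θ = 0.103675 m².
Substituting r = 0.0732 m, L = 0.3274 m, θ = 125.9°: d²x/dθ² = +0.047926 m.
a = ω²·d²x/dθ² = (8.901)²·(+0.047926) = +3.7972 m/s²;  |a| = 3.7972 m/s².

3.80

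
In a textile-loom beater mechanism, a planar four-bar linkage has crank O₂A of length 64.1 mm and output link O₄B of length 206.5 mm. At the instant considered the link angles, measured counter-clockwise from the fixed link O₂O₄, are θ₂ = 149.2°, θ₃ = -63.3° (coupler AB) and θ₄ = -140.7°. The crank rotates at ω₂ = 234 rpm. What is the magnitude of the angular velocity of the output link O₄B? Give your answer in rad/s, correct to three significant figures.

4.19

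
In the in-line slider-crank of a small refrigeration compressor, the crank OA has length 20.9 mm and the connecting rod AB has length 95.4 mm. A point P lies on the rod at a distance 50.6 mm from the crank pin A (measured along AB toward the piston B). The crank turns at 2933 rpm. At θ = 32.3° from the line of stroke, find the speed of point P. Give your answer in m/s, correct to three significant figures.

4.55

ω = 307.1 rad/s.  Crank-pin speed |V_A| = rω = 6.4193 m/s, perpendicular to OA.
Rod angle: sinφ = −(r/L) sinθ ⇒ φ = -6.723°; ω_rod = −rω cosθ/√(L²−r²sin²θ) = -57.27 rad/s.
V_P = V_A + ω_rod × AP, with AP = 0.0506 m along the rod.
Components: V_Px = −rω sinθ − a·ω_rod·sinφ = -3.7694 m/s;  V_Py = rω cosθ + a·ω_rod·cosφ = +2.548 m/s.
|V_P| = √(V_Px² + V_Py²) = 4.5498 m/s.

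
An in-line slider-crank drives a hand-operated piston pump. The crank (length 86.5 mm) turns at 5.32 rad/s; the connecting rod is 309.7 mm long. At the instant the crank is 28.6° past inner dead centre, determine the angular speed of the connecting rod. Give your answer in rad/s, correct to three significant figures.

1.32

ω = 5.32 rad/s
The rod makes angle φ with the slider axis where L sinφ = r sinθ; differentiating, L cosφ·φ̇ = r ω cosθ.
L cosφ = √(L² − r² sin²θ) = 0.30692 m.
|ω_rod| = r ω |cosθ| / √(L² − r² sin²θ) = 0.0865·5.32·0.87798/0.30692 = 1.3164 rad/s.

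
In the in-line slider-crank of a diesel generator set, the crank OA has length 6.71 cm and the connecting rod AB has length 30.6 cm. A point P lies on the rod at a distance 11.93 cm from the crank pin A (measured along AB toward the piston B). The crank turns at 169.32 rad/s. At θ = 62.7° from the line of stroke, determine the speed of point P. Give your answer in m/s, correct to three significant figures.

11.0

ω = 169.3 rad/s.  Crank-pin speed |V_A| = rω = 11.361 m/s, perpendicular to OA.
Rod angle: sinφ = −(r/L) sinθ ⇒ φ = -11.236°; ω_rod = −rω cosθ/√(L²−r²sin²θ) = -17.362 rad/s.
V_P = V_A + ω_rod × AP, with AP = 0.1193 m along the rod.
Components: V_Px = −rω sinθ − a·ω_rod·sinφ = -10.5 m/s;  V_Py = rω cosθ + a·ω_rod·cosφ = +3.1793 m/s.
|V_P| = √(V_Px² + V_Py²) = 10.97 m/s.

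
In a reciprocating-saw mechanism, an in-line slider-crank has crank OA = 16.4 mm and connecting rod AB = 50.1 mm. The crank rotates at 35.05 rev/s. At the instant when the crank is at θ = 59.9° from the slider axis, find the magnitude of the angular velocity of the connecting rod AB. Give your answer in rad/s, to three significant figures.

37.7

ω = 220.2 rad/s (converted from 35.05 rev/s).
The rod makes angle φ with the slider axis where L sinφ = r sinθ; differentiating, L cosφ·φ̇ = r ω cosθ.
L cosφ = √(L² − r² sin²θ) = 0.048049 m.
|ω_rod| = r ω |cosθ| / √(L² − r² sin²θ) = 0.0164·220.2·0.50151/0.048049 = 37.697 rad/s.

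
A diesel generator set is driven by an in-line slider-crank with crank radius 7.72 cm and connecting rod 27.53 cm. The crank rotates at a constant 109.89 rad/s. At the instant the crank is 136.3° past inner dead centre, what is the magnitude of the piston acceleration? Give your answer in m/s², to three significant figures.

656

ω = 109.9 rad/s
x(θ) = r cosθ + √(L² − r² sin²θ); with ω constant, a = ω²·d²x/dθ².
d²x/dθ² = −r cosθ − r²(cos2θ)/√u − r⁴ sin²2θ/(4u^{3/2}),  u = L² − r² sin²θ = 0.0729453 m².
Substituting r = 0.0772 m, L = 0.2753 m, θ = 136.3°: d²x/dθ² = +0.054362 m.
a = ω²·d²x/dθ² = (109.9)²·(+0.054362) = +656.47 m/s²;  |a| = 656.47 m/s².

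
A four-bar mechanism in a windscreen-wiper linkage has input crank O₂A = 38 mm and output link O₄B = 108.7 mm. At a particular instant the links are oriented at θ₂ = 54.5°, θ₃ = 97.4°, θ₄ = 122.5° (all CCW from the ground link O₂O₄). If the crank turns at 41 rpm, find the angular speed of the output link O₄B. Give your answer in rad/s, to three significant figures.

2.41

ω₂ = 4.294 rad/s (from 41 rpm).
Differentiating the loop-closure r₂e^{iθ₂}+r₃e^{iθ₃}=r₁+r₄e^{iθ₄} gives r₂ω₂e^{iθ₂}+r₃ω₃e^{iθ₃}=r₄ω₄e^{iθ₄}.
Eliminating the other unknown: ω₄ = r₂ω₂ sin(θ₂−θ₃) / [r₄ sin(θ₄−θ₃)].
Numerator sine = -0.68072; denominator sine = +0.42420.
Result = 0.038·4.294·(-0.68072) / (0.1087·(+0.42420)) = -2.4086 rad/s; magnitude 2.4086 rad/s.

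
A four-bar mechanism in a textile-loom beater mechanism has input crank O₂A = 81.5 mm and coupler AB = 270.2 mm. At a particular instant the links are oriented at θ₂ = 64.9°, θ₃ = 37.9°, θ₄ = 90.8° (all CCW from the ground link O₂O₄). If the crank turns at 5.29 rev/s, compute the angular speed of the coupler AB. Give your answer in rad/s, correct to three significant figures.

ω₂ = 33.24 rad/s (from 5.29 rev/s).
Differentiating the loop-closure r₂e^{iθ₂}+r₃e^{iθ₃}=r₁+r₄e^{iθ₄} gives r₂ω₂e^{iθ₂}+r₃ω₃e^{iθ₃}=r₄ω₄e^{iθ₄}.
Eliminating the other unknown: ω₃ = r₂ω₂ sin(θ₄−θ₂) / [r₃ sin(θ₃−θ₄)].
Numerator sine = +0.43680; denominator sine = -0.79758.
Result = 0.0815·33.24·(+0.43680) / (0.2702·(-0.79758)) = -5.4905 rad/s; magnitude 5.4905 rad/s.

5.49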